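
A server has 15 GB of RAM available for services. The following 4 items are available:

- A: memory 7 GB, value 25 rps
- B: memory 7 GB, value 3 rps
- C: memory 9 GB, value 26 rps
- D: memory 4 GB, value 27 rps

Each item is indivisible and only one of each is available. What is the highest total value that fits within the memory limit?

53 rps

Check high-value combinations within 15 GB:
- C+D: memory 9+4=13, value 26+27=53
- A+D: memory 7+4=11, value 25+27=52
- B+D: memory 7+4=11, value 3+27=30
Best: 53 rps.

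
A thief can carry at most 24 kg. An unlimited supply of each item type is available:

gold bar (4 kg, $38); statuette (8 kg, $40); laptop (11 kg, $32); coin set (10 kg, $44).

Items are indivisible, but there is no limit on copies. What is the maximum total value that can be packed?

$228

Best value-per-unit is gold bar at 38/4, and filling with it alone uses weight 6×4=24. No mix of the others beats 6×38 = 228.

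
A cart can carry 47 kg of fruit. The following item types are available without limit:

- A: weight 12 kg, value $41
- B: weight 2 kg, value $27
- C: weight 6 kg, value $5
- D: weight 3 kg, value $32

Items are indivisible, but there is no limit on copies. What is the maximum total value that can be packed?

$626

Best value-per-unit is B at 27/2; filling with it alone gives 23×27 = 621.
Optimal mix: 22×B + 1×D → weight 47, value 626.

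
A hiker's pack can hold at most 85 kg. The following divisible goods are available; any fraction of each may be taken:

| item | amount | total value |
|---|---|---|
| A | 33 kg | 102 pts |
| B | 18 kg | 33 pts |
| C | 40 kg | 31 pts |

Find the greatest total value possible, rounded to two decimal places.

161.35

Take in order of value per unit:
- A (102/33 per unit): all 33 → value 102, running total 102.00
- B (33/18 per unit): all 18 → value 33, running total 135.00
- C (31/40 per unit): 34 of 40 → value 34×31/40 = 26.3500, running total 161.35
Total 161.35.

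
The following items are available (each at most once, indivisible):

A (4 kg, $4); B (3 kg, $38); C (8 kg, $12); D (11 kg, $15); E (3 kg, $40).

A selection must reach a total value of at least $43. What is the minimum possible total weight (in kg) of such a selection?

Subsets with value ≥ 43, sorted by total weight:
- B+E: weight 6, value 78
- A+E: weight 7, value 44
Minimum weight: 6 kg.

6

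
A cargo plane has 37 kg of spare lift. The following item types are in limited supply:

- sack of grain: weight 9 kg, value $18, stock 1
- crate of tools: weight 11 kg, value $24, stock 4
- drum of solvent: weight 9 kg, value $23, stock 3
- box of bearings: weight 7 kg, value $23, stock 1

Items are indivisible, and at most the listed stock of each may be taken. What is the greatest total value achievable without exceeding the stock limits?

$93

Best selections within weight 37 and stock limits:
- 1×crate of tools + 2×drum of solvent + 1×box of bearings: weight 36, value 93
- 3×drum of solvent + 1×box of bearings: weight 34, value 92
- 1×sack of grain + 1×crate of tools + 1×drum of solvent + 1×box of bearings: weight 36, value 88
Best: $93.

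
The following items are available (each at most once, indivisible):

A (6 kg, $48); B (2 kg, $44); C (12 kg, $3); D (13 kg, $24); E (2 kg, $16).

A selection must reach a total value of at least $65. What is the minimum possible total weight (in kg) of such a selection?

8

Subsets with value ≥ 65, sorted by total weight:
- A+B: weight 8, value 92
- A+B+E: weight 10, value 108
Minimum weight: 8 kg.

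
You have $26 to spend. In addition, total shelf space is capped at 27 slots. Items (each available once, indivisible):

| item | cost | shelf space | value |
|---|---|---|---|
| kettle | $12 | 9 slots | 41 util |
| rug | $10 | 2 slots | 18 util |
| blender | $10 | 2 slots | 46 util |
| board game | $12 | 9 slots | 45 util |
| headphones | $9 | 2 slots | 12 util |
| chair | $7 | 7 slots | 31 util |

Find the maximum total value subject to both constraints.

91 util

Feasible sets respecting both limits:
- blender+board game: cost 22, shelf space 11, value 91
- blender+headphones+chair: cost 26, shelf space 11, value 89
- kettle+blender: cost 22, shelf space 11, value 87
Best: 91 util.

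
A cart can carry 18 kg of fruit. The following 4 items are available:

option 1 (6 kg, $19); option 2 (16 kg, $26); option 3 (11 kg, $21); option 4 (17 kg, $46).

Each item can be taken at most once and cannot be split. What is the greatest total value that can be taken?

Check high-value combinations within 18 kg:
- option 4: weight 17, value 46
- option 1+option 3: weight 6+11=17, value 19+21=40
- option 2: weight 16, value 26
- option 3: weight 11, value 21
- option 1: weight 6, value 19
Best: $46.

$46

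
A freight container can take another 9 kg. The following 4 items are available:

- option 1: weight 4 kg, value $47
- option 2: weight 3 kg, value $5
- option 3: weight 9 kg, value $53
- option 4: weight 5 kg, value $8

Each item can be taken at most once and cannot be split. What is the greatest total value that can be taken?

Check high-value combinations within 9 kg:
- option 1+option 4: weight 4+5=9, value 47+8=55
- option 3: weight 9, value 53
- option 1+option 2: weight 4+3=7, value 47+5=52
- option 1: weight 4, value 47
- option 2+option 4: weight 3+5=8, value 5+8=13
Best: $55.

$55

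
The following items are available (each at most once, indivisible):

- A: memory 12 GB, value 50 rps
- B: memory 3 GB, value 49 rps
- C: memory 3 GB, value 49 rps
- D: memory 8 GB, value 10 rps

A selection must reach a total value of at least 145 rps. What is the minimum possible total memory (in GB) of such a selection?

18

Subsets with value ≥ 145, sorted by total memory:
- A+B+C: memory 18, value 148
- A+B+C+D: memory 26, value 158
Minimum memory: 18 GB.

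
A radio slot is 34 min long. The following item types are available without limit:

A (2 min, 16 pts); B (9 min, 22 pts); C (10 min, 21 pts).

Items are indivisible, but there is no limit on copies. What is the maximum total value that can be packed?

Best value-per-unit is A at 16/2, and filling with it alone uses duration 17×2=34. No mix of the others beats 17×16 = 272.

272 pts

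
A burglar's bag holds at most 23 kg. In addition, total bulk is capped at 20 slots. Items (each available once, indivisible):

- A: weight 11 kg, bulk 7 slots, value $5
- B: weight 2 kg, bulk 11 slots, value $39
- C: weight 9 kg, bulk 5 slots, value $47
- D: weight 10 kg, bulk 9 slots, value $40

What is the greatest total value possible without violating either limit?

Feasible sets respecting both limits:
- C+D: weight 19, bulk 14, value 87
- B+C: weight 11, bulk 16, value 86
- B+D: weight 12, bulk 20, value 79
Best: $87.

$87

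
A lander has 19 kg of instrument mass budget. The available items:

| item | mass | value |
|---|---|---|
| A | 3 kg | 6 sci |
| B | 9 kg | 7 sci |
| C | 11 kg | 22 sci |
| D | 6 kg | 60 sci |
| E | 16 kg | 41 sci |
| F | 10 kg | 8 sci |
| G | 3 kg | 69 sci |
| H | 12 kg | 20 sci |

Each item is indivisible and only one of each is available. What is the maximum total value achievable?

This is a 0/1 knapsack; check combinations near the capacity.
- D+F+G: mass 6+10+3=19, value 60+8+69=137
- B+D+G: mass 9+6+3=18, value 7+60+69=136
- A+D+G: mass 3+6+3=12, value 6+60+69=135
Best: 137 sci.

137 sci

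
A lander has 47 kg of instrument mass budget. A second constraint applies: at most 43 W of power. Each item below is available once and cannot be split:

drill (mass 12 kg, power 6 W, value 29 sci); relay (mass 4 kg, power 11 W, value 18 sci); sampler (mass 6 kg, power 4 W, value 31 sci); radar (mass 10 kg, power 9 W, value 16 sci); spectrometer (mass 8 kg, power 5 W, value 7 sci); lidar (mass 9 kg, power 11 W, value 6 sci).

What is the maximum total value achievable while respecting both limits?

101 sci

Feasible sets respecting both limits:
- drill+relay+sampler+radar+spectrometer: mass 40, power 35, value 101
- drill+relay+sampler+radar+lidar: mass 41, power 41, value 100
- drill+relay+sampler+radar: mass 32, power 30, value 94
- drill+relay+sampler+spectrometer+lidar: mass 39, power 37, value 91
Best: 101 sci.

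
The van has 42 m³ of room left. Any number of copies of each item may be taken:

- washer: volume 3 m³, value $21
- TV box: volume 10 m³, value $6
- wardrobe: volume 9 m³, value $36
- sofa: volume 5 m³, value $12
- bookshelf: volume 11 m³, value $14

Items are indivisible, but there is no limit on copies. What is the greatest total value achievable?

Best value-per-unit is washer at 21/3, and filling with it alone uses volume 14×3=42. No mix of the others beats 14×21 = 294.

$294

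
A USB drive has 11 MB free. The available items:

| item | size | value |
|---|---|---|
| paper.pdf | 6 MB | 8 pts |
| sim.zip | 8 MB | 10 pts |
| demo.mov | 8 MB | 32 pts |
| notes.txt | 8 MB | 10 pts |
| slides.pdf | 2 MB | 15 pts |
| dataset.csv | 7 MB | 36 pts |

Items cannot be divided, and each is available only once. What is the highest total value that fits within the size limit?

Check high-value combinations within 11 MB:
- slides.pdf+dataset.csv: size 2+7=9, value 15+36=51
- demo.mov+slides.pdf: size 8+2=10, value 32+15=47
- dataset.csv: size 7, value 36
- demo.mov: size 8, value 32
- sim.zip+slides.pdf: size 8+2=10, value 10+15=25
Best: 51 pts.

51 pts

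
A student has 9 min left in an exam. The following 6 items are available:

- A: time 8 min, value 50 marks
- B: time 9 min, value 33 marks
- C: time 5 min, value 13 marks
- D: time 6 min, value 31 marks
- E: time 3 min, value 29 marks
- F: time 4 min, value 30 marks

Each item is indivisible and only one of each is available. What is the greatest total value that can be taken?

Check high-value combinations within 9 min:
- D+E: time 6+3=9, value 31+29=60
- E+F: time 3+4=7, value 29+30=59
- A: time 8, value 50
- C+F: time 5+4=9, value 13+30=43
- C+E: time 5+3=8, value 13+29=42
Best: 60 marks.

60 marks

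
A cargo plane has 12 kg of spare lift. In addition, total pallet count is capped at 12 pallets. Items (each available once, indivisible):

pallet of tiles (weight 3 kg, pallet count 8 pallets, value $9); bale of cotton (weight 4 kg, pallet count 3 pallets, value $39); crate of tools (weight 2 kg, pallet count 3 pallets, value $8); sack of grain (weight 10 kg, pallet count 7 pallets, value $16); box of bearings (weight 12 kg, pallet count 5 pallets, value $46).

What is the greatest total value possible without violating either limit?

Feasible sets respecting both limits:
- pallet of tiles+bale of cotton: weight 7, pallet count 11, value 48
- bale of cotton+crate of tools: weight 6, pallet count 6, value 47
- box of bearings: weight 12, pallet count 5, value 46
- bale of cotton: weight 4, pallet count 3, value 39
Best: $48.

$48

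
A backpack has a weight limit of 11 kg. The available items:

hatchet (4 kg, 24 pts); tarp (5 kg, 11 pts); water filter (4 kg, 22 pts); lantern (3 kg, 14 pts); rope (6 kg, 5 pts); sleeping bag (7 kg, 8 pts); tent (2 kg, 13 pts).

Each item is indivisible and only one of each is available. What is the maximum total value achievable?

This is a 0/1 knapsack; check combinations near the capacity.
- hatchet+water filter+lantern: weight 4+4+3=11, value 24+22+14=60
- hatchet+water filter+tent: weight 4+4+2=10, value 24+22+13=59
- hatchet+lantern+tent: weight 4+3+2=9, value 24+14+13=51
- water filter+lantern+tent: weight 4+3+2=9, value 22+14+13=49
- hatchet+tarp+tent: weight 4+5+2=11, value 24+11+13=48
Best: 60 pts.

60 pts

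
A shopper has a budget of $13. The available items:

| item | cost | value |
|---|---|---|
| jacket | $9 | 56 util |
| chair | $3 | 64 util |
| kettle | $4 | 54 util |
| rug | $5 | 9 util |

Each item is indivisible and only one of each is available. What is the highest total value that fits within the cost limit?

Check high-value combinations within $13:
- chair+kettle+rug: cost 3+4+5=12, value 64+54+9=127
- jacket+chair: cost 9+3=12, value 56+64=120
- chair+kettle: cost 3+4=7, value 64+54=118
- jacket+kettle: cost 9+4=13, value 56+54=110
- chair+rug: cost 3+5=8, value 64+9=73
Best: 127 util.

127 util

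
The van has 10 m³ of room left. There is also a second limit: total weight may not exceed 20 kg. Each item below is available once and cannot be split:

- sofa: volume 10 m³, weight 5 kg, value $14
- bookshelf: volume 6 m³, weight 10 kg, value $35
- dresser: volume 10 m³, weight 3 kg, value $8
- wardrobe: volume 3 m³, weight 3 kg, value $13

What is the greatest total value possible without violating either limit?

$48

Feasible sets respecting both limits:
- bookshelf+wardrobe: volume 9, weight 13, value 48
- bookshelf: volume 6, weight 10, value 35
- sofa: volume 10, weight 5, value 14
Best: $48.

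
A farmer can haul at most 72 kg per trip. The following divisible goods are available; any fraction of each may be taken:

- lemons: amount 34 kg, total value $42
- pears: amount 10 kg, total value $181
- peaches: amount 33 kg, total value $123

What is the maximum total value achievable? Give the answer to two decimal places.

339.82

Take in order of value per unit:
- pears (181/10 per unit): all 10 → value 181, running total 181.00
- peaches (123/33 per unit): all 33 → value 123, running total 304.00
- lemons (42/34 per unit): 29 of 34 → value 29×42/34 = 35.8235, running total 339.82
Total 339.82.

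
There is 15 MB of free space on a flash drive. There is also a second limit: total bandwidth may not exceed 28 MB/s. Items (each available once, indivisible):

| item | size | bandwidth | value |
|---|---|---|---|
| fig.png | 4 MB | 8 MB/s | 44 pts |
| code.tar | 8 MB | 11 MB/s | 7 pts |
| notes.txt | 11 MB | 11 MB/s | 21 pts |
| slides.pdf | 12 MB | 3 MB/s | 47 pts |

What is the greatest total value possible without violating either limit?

Feasible sets respecting both limits:
- fig.png+notes.txt: size 15, bandwidth 19, value 65
- fig.png+code.tar: size 12, bandwidth 19, value 51
- slides.pdf: size 12, bandwidth 3, value 47
- fig.png: size 4, bandwidth 8, value 44
Best: 65 pts.

65 pts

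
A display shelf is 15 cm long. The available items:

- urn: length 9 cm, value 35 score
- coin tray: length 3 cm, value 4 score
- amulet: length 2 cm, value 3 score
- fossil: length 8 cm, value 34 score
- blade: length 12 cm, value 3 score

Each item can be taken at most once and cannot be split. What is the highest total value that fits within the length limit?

Check high-value combinations within 15 cm:
- urn+coin tray+amulet: length 9+3+2=14, value 35+4+3=42
- coin tray+amulet+fossil: length 3+2+8=13, value 4+3+34=41
- urn+coin tray: length 9+3=12, value 35+4=39
Best: 42 score.

42 score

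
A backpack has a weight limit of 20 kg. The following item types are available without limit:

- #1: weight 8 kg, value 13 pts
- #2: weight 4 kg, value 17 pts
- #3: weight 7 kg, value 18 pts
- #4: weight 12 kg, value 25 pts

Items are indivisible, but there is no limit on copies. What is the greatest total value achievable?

85 pts

Best value-per-unit is #2 at 17/4, and filling with it alone uses weight 5×4=20. No mix of the others beats 5×17 = 85.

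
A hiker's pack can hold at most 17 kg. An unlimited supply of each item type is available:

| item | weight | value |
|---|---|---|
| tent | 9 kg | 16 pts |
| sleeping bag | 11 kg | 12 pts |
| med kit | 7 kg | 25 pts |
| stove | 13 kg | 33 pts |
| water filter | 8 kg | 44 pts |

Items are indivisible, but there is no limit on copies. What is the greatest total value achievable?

Best value-per-unit is water filter at 44/8, and filling with it alone uses weight 2×8=16. No mix of the others beats 2×44 = 88.

88 pts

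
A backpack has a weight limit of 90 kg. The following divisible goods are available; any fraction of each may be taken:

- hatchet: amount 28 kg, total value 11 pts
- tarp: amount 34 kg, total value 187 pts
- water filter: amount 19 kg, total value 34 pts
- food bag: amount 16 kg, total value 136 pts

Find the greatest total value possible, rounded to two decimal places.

Take in order of value per unit:
- food bag (136/16 per unit): all 16 → value 136, running total 136.00
- tarp (187/34 per unit): all 34 → value 187, running total 323.00
- water filter (34/19 per unit): all 19 → value 34, running total 357.00
- hatchet (11/28 per unit): 21 of 28 → value 21×11/28 = 8.2500, running total 365.25
Total 365.25.

365.25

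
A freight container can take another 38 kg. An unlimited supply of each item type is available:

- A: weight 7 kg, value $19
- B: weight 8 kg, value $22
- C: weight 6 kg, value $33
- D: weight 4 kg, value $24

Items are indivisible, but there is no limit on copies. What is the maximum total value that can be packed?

$225

Best value-per-unit is D at 24/4; filling with it alone gives 9×24 = 216.
Optimal mix: 1×C + 8×D → weight 38, value 225.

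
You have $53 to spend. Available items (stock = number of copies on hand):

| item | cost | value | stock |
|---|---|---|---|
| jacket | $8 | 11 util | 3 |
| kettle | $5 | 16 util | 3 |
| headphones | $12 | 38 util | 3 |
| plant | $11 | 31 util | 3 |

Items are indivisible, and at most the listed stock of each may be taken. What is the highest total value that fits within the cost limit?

Top feasible selections:
- 3×kettle + 3×headphones: cost 51, value 162
- 1×kettle + 3×headphones + 1×plant: cost 52, value 161
- 3×kettle + 2×headphones + 1×plant: cost 50, value 155
- 1×kettle + 2×headphones + 2×plant: cost 51, value 154
Best: 162 util.

162 util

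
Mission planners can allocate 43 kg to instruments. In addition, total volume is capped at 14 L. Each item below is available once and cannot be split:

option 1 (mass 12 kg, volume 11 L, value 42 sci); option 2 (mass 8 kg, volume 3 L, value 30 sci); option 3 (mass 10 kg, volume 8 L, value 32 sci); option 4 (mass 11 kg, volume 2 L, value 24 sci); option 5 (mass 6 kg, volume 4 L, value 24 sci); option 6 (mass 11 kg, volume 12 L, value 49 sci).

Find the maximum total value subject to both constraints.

Feasible sets respecting both limits:
- option 2+option 3+option 4: mass 29, volume 13, value 86
- option 3+option 4+option 5: mass 27, volume 14, value 80
- option 2+option 4+option 5: mass 25, volume 9, value 78
Best: 86 sci.

86 sci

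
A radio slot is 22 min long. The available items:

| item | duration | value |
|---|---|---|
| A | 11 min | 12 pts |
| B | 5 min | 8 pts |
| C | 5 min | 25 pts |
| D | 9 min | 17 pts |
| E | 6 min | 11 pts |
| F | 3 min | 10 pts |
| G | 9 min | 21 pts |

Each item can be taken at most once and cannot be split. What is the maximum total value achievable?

Check high-value combinations within 22 min:
- B+C+F+G: duration 5+5+3+9=22, value 8+25+10+21=64
- B+C+D+F: duration 5+5+9+3=22, value 8+25+17+10=60
- C+E+G: duration 5+6+9=20, value 25+11+21=57
- C+F+G: duration 5+3+9=17, value 25+10+21=56
Best: 64 pts.

64 pts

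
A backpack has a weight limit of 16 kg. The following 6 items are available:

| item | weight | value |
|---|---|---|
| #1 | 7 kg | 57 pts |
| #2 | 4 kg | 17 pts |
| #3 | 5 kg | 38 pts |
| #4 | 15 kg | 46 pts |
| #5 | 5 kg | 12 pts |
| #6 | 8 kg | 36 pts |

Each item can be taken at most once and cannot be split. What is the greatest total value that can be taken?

112 pts

Check high-value combinations within 16 kg:
- #1+#2+#3: weight 7+4+5=16, value 57+17+38=112
- #1+#3: weight 7+5=12, value 57+38=95
- #1+#6: weight 7+8=15, value 57+36=93
- #1+#2+#5: weight 7+4+5=16, value 57+17+12=86
Best: 112 pts.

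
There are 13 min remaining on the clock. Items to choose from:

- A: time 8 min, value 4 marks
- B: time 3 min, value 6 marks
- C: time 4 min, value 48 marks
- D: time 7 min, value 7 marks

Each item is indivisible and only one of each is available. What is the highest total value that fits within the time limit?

55 marks

Check high-value combinations within 13 min:
- C+D: time 4+7=11, value 48+7=55
- B+C: time 3+4=7, value 6+48=54
- A+C: time 8+4=12, value 4+48=52
- C: time 4, value 48
- B+D: time 3+7=10, value 6+7=13
Best: 55 marks.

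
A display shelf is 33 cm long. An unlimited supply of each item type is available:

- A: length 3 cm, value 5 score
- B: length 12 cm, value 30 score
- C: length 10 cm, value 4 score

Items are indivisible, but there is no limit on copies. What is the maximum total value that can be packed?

Best value-per-unit is B at 30/12; filling with it alone gives 2×30 = 60.
Optimal mix: 3×A + 2×B → length 33, value 75.

75 score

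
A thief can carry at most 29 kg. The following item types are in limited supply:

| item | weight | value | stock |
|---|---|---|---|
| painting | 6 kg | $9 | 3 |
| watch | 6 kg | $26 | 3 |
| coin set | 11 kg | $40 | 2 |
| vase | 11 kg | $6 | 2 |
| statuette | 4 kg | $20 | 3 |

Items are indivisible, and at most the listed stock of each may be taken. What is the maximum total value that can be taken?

Top feasible selections:
- 1×watch + 1×coin set + 3×statuette: weight 29, value 126
- 3×watch + 2×statuette: weight 26, value 118
- 3×watch + 1×coin set: weight 29, value 118
Best: $126.

$126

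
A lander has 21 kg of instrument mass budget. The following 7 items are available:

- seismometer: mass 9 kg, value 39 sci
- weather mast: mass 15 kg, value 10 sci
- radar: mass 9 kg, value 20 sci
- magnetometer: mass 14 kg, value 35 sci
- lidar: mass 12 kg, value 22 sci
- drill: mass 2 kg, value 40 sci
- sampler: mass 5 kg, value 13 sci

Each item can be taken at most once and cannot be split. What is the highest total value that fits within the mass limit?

99 sci

Check high-value combinations within 21 kg:
- seismometer+radar+drill: mass 9+9+2=20, value 39+20+40=99
- seismometer+drill+sampler: mass 9+2+5=16, value 39+40+13=92
- magnetometer+drill+sampler: mass 14+2+5=21, value 35+40+13=88
Best: 99 sci.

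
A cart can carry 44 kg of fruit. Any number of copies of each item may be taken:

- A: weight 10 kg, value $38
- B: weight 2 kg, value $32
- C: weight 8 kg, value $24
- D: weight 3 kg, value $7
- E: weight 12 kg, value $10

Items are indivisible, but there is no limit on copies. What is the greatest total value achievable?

Best value-per-unit is B at 32/2, and filling with it alone uses weight 22×2=44. No mix of the others beats 22×32 = 704.

$704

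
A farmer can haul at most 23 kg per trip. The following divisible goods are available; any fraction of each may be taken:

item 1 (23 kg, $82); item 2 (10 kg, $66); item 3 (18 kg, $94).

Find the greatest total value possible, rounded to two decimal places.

133.89

Take in order of value per unit:
- item 2 (66/10 per unit): all 10 → value 66, running total 66.00
- item 3 (94/18 per unit): 13 of 18 → value 13×94/18 = 67.8889, running total 133.89
Total 133.89.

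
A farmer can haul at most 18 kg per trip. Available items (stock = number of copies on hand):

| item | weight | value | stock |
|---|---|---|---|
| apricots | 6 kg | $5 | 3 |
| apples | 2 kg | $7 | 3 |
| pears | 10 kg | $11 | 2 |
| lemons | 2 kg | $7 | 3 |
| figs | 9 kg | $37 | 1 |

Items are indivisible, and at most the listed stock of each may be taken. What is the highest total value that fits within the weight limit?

Best selections within weight 18 and stock limits:
- 1×apples + 3×lemons + 1×figs: weight 17, value 65
- 2×apples + 2×lemons + 1×figs: weight 17, value 65
Best: $65.

$65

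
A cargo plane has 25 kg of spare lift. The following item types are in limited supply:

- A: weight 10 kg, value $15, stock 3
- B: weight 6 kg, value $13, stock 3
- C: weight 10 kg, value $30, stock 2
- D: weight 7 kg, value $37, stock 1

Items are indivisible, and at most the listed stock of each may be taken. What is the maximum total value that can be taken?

Top feasible selections:
- 1×B + 1×C + 1×D: weight 23, value 80
- 3×B + 1×D: weight 25, value 76
- 1×C + 1×D: weight 17, value 67
Best: $80.

$80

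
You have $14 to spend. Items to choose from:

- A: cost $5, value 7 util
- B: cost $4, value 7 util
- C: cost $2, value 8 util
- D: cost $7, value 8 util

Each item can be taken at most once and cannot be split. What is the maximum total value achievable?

Check high-value combinations within $14:
- B+C+D: cost 4+2+7=13, value 7+8+8=23
- A+C+D: cost 5+2+7=14, value 7+8+8=23
- A+B+C: cost 5+4+2=11, value 7+7+8=22
Best: 23 util.

23 util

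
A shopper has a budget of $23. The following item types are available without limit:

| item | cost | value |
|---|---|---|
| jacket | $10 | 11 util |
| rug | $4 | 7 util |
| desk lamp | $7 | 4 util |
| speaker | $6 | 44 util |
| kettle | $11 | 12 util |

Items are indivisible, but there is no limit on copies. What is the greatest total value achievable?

139 util

Best value-per-unit is speaker at 44/6; filling with it alone gives 3×44 = 132.
Optimal mix: 1×rug + 3×speaker → cost 22, value 139.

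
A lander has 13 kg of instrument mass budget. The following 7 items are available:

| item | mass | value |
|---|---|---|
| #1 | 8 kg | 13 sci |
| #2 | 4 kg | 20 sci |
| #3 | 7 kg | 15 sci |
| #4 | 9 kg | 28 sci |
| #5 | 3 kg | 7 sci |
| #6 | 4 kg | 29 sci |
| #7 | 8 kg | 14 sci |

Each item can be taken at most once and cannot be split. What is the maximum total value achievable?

57 sci

This is a 0/1 knapsack; check combinations near the capacity.
- #4+#6: mass 9+4=13, value 28+29=57
- #2+#5+#6: mass 4+3+4=11, value 20+7+29=56
- #2+#6: mass 4+4=8, value 20+29=49
Best: 57 sci.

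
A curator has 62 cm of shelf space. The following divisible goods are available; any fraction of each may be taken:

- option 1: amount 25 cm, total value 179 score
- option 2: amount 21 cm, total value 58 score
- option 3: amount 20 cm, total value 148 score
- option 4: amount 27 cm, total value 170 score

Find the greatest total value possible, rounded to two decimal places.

434.04

Take in order of value per unit:
- option 3 (148/20 per unit): all 20 → value 148, running total 148.00
- option 1 (179/25 per unit): all 25 → value 179, running total 327.00
- option 4 (170/27 per unit): 17 of 27 → value 17×170/27 = 107.0370, running total 434.04
Total 434.04.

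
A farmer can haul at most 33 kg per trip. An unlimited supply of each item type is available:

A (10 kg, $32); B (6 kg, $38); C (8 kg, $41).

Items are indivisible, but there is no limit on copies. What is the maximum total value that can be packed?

Best value-per-unit is B at 38/6; filling with it alone gives 5×38 = 190.
Optimal mix: 4×B + 1×C → weight 32, value 193.

$193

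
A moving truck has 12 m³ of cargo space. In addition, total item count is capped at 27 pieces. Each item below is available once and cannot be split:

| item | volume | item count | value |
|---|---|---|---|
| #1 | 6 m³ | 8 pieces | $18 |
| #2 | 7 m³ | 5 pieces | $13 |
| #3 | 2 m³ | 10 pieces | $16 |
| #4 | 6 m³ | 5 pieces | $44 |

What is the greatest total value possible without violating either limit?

$62

Feasible sets respecting both limits:
- #1+#4: volume 12, item count 13, value 62
- #3+#4: volume 8, item count 15, value 60
- #4: volume 6, item count 5, value 44
- #1+#3: volume 8, item count 18, value 34
Best: $62.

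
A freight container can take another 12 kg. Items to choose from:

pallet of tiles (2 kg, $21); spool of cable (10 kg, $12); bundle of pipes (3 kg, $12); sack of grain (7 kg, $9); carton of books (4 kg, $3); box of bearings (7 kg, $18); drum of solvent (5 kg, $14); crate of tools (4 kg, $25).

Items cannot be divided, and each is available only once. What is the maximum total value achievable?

This is a 0/1 knapsack; check combinations near the capacity.
- pallet of tiles+drum of solvent+crate of tools: weight 2+5+4=11, value 21+14+25=60
- pallet of tiles+bundle of pipes+crate of tools: weight 2+3+4=9, value 21+12+25=58
- pallet of tiles+bundle of pipes+box of bearings: weight 2+3+7=12, value 21+12+18=51
- bundle of pipes+drum of solvent+crate of tools: weight 3+5+4=12, value 12+14+25=51
- pallet of tiles+carton of books+crate of tools: weight 2+4+4=10, value 21+3+25=49
Best: $60.

$60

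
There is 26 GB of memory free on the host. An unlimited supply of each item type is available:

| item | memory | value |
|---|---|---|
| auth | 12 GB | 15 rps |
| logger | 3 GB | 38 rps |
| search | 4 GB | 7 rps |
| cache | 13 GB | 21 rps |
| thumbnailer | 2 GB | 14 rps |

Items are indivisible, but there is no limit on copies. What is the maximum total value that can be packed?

318 rps

Best value-per-unit is logger at 38/3; filling with it alone gives 8×38 = 304.
Optimal mix: 8×logger + 1×thumbnailer → memory 26, value 318.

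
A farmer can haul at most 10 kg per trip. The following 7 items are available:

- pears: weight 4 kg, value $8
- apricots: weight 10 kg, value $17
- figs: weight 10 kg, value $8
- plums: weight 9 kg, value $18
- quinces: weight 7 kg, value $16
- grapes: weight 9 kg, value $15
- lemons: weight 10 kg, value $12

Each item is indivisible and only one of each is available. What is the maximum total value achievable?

Check high-value combinations within 10 kg:
- plums: weight 9, value 18
- apricots: weight 10, value 17
- quinces: weight 7, value 16
- grapes: weight 9, value 15
Best: $18.

$18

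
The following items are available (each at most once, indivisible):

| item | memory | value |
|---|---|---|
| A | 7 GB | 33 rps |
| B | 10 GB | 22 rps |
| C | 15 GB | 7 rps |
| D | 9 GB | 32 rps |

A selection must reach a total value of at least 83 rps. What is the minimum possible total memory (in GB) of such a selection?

26

Subsets with value ≥ 83, sorted by total memory:
- A+B+D: memory 26, value 87
- A+B+C+D: memory 41, value 94
Minimum memory: 26 GB.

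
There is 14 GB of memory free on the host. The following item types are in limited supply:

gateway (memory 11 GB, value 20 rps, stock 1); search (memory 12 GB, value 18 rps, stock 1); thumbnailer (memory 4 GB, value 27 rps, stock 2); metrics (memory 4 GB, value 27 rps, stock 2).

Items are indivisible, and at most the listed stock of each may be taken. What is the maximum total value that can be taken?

81 rps

Best selections within memory 14 and stock limits:
- 1×thumbnailer + 2×metrics: memory 12, value 81
- 2×thumbnailer + 1×metrics: memory 12, value 81
- 2×metrics: memory 8, value 54
Best: 81 rps.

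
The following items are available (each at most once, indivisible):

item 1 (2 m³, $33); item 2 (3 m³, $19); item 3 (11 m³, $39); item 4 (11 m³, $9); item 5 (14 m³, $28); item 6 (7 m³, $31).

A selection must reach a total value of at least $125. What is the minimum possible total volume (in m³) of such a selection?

34

Subsets with value ≥ 125, sorted by total volume:
- item 1+item 2+item 3+item 4+item 6: volume 34, value 131
- item 1+item 3+item 5+item 6: volume 34, value 131
- item 1+item 2+item 3+item 5+item 6: volume 37, value 150
- item 1+item 2+item 3+item 4+item 5: volume 41, value 128
Minimum volume: 34 m³.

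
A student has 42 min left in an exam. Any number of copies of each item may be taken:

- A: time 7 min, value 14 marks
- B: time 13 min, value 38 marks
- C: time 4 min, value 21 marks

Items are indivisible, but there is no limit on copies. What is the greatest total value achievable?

Best value-per-unit is C at 21/4, and filling with it alone uses time 10×4=40. No mix of the others beats 10×21 = 210.

210 marks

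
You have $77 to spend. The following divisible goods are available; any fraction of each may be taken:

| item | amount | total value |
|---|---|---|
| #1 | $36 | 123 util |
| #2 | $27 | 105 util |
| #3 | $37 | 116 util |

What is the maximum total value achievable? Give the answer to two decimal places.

Take in order of value per unit:
- #2 (105/27 per unit): all 27 → value 105, running total 105.00
- #1 (123/36 per unit): all 36 → value 123, running total 228.00
- #3 (116/37 per unit): 14 of 37 → value 14×116/37 = 43.8919, running total 271.89
Total 271.89.

271.89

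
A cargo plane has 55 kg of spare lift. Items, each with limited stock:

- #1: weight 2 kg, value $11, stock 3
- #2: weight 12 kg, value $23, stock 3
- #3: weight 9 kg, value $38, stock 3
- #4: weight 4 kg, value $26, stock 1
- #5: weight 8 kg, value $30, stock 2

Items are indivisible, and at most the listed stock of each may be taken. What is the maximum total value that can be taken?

$233

Best selections within weight 55 and stock limits:
- 3×#1 + 3×#3 + 1×#4 + 2×#5: weight 53, value 233
- 2×#1 + 3×#3 + 1×#4 + 2×#5: weight 51, value 222
- 2×#1 + 1×#2 + 3×#3 + 1×#4 + 1×#5: weight 55, value 215
- 1×#1 + 3×#3 + 1×#4 + 2×#5: weight 49, value 211
Best: $233.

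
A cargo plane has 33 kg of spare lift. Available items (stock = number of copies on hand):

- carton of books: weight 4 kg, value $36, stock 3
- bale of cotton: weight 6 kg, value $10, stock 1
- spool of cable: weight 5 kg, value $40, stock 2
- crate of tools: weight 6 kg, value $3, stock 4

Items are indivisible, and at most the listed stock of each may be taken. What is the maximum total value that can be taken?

$198

Top feasible selections:
- 3×carton of books + 1×bale of cotton + 2×spool of cable: weight 28, value 198
- 3×carton of books + 2×spool of cable + 1×crate of tools: weight 28, value 191
- 3×carton of books + 2×spool of cable: weight 22, value 188
- 2×carton of books + 1×bale of cotton + 2×spool of cable + 1×crate of tools: weight 30, value 165
Best: $198.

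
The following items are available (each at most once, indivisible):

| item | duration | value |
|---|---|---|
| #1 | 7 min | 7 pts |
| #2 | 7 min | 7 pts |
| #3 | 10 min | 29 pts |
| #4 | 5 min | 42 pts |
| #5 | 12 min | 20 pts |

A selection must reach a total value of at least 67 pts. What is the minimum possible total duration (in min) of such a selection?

15

Subsets with value ≥ 67, sorted by total duration:
- #3+#4: duration 15, value 71
- #1+#3+#4: duration 22, value 78
Minimum duration: 15 min.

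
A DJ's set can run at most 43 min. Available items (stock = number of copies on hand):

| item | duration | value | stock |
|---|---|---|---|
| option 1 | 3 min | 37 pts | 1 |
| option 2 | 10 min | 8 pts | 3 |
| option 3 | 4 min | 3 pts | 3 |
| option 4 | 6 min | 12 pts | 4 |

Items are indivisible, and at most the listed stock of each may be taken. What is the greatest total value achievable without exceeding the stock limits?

96 pts

Top feasible selections:
- 1×option 1 + 1×option 2 + 1×option 3 + 4×option 4: duration 41, value 96
- 1×option 1 + 3×option 3 + 4×option 4: duration 39, value 94
- 1×option 1 + 1×option 2 + 4×option 4: duration 37, value 93
- 1×option 1 + 2×option 3 + 4×option 4: duration 35, value 91
Best: 96 pts.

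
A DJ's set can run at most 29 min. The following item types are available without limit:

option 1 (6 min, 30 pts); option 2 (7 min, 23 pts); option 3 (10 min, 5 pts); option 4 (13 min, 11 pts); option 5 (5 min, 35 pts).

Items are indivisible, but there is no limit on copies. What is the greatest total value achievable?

175 pts

Best value-per-unit is option 5 at 35/5, and filling with it alone uses duration 5×5=25. No mix of the others beats 5×35 = 175.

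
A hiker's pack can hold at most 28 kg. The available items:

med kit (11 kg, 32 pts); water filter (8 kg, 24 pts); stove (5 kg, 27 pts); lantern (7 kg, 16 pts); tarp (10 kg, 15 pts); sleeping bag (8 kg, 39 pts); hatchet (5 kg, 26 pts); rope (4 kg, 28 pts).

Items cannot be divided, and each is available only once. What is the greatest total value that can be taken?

Check high-value combinations within 28 kg:
- med kit+stove+sleeping bag+rope: weight 11+5+8+4=28, value 32+27+39+28=126
- med kit+sleeping bag+hatchet+rope: weight 11+8+5+4=28, value 32+39+26+28=125
- stove+sleeping bag+hatchet+rope: weight 5+8+5+4=22, value 27+39+26+28=120
Best: 126 pts.

126 pts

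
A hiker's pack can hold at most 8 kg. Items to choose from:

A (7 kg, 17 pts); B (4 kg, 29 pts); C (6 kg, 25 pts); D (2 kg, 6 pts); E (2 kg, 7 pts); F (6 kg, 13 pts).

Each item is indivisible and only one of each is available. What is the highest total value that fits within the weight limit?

42 pts

Check high-value combinations within 8 kg:
- B+D+E: weight 4+2+2=8, value 29+6+7=42
- B+E: weight 4+2=6, value 29+7=36
- B+D: weight 4+2=6, value 29+6=35
Best: 42 pts.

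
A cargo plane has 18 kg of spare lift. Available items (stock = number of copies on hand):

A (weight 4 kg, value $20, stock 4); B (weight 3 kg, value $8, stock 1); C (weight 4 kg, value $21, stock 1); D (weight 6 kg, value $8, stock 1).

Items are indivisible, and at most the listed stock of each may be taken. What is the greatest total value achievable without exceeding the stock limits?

Top feasible selections:
- 3×A + 1×C: weight 16, value 81
- 4×A: weight 16, value 80
- 2×A + 1×B + 1×C: weight 15, value 69
Best: $81.

$81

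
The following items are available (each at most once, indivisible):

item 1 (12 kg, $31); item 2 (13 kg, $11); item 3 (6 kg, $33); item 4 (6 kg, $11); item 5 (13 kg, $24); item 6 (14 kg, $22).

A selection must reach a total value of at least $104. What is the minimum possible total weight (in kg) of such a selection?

Subsets with value ≥ 104, sorted by total weight:
- item 1+item 3+item 5+item 6: weight 45, value 110
- item 1+item 2+item 3+item 4+item 5: weight 50, value 110
- item 1+item 3+item 4+item 5+item 6: weight 51, value 121
- item 1+item 2+item 3+item 4+item 6: weight 51, value 108
Minimum weight: 45 kg.

45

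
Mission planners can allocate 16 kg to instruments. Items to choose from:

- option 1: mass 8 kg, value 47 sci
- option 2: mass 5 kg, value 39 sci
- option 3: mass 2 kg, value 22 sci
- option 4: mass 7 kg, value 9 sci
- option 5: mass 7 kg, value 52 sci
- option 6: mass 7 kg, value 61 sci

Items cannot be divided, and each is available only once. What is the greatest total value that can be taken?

Check high-value combinations within 16 kg:
- option 3+option 5+option 6: mass 2+7+7=16, value 22+52+61=135
- option 2+option 3+option 6: mass 5+2+7=14, value 39+22+61=122
- option 2+option 3+option 5: mass 5+2+7=14, value 39+22+52=113
- option 5+option 6: mass 7+7=14, value 52+61=113
- option 1+option 2+option 3: mass 8+5+2=15, value 47+39+22=108
Best: 135 sci.

135 sci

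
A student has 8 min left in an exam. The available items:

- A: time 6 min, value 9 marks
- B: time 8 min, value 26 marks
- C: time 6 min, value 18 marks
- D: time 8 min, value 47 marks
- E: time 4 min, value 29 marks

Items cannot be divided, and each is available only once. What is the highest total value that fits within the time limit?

47 marks

Check high-value combinations within 8 min:
- D: time 8, value 47
- E: time 4, value 29
- B: time 8, value 26
- C: time 6, value 18
- A: time 6, value 9
Best: 47 marks.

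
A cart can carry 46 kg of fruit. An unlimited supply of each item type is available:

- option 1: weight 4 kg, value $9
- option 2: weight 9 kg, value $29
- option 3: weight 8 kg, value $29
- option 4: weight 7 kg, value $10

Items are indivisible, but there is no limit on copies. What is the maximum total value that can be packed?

$154

Best value-per-unit is option 3 at 29/8; filling with it alone gives 5×29 = 145.
Optimal mix: 1×option 1 + 2×option 2 + 3×option 3 → weight 46, value 154.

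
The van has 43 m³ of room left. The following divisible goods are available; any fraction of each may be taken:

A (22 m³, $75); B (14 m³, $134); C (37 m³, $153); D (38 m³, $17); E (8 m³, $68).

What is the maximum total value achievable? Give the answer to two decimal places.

Take in order of value per unit:
- B (134/14 per unit): all 14 → value 134, running total 134.00
- E (68/8 per unit): all 8 → value 68, running total 202.00
- C (153/37 per unit): 21 of 37 → value 21×153/37 = 86.8378, running total 288.84
Total 288.84.

288.84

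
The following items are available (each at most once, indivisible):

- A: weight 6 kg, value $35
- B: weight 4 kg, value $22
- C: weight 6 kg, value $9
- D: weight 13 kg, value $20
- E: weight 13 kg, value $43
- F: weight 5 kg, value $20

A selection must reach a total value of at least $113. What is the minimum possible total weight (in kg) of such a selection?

Subsets with value ≥ 113, sorted by total weight:
- A+B+E+F: weight 28, value 120
- A+B+C+E+F: weight 34, value 129
- A+B+D+E: weight 36, value 120
Minimum weight: 28 kg.

28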